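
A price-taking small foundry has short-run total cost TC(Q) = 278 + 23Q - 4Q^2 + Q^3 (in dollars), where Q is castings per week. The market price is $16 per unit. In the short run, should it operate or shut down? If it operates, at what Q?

Variable cost is VC = 23Q - 4Q^2 + Q^3, so AVC = VC/Q = 23 - 4Q + Q^2 and MC = dTC/dQ = 23 - 8Q + 3Q^2.
AVC hits its minimum where MC = AVC, at Q = 2, giving min AVC = 23 - 4·2 + 2^2 = $19.
P = $16 lies below min AVC = $19; no output level covers variable cost.
The firm minimizes its loss by shutting down and losing only its fixed cost of $278.

Shut down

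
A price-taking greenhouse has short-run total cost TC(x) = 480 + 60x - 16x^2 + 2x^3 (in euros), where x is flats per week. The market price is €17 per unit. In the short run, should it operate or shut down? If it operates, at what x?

Variable cost is VC = 60x - 16x^2 + 2x^3, so AVC = VC/x = 60 - 16x + 2x^2 and MC = dTC/dx = 60 - 32x + 6x^2.
AVC is minimized where dAVC/dx = -16 + 4x = 0, at x = 4; min AVC = 60 - 16·4 + 2·4^2 = €28.
With P < min AVC (€17 < €28), every unit sold adds to the loss.
The firm minimizes its loss by shutting down and losing only its fixed cost of €480.

Shut down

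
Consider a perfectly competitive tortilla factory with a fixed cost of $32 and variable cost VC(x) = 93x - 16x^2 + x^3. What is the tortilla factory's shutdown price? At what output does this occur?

$29 per unit, at x = 8

Short-run supply begins at min AVC. From VC = 93x - 16x^2 + x^3, AVC = 93 - 16x + x^2.
dAVC/dx = -16 + 2x = 0 gives x = 8. min AVC = 93 - 16·8 + 8^2 = 29.
For P < $29 the firm produces nothing.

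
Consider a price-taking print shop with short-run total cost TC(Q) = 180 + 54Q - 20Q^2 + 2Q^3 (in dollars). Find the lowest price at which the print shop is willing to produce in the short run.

$4 per unit

Short-run supply begins at min AVC. From VC = 54Q - 20Q^2 + 2Q^3, AVC = 54 - 20Q + 2Q^2.
dAVC/dQ = -20 + 4Q = 0 gives Q = 5. min AVC = 54 - 20·5 + 2·5^2 = 4.
The firm shuts down for any P below $4.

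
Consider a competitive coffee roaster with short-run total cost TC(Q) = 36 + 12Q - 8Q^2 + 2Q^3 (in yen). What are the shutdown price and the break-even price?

Shutdown price = min AVC. AVC = 12 - 8Q + 2Q^2, with vertex at Q = 2 and minimum ¥4.
ATC = 36/Q + 12 - 8Q + 2Q^2. Setting dATC/dQ = −36/Q^2 − 8 + 4Q = 0 gives Q = 3 (since 4·3^3 − 8·3^2 = 36).
min ATC = 36/3 + 12 − 8·3 + 2·3^2 = ¥18. That is the break-even price.
Between these two prices the firm operates at a loss; above ¥18 it earns a profit.

Shutdown price = ¥4; break-even price = ¥18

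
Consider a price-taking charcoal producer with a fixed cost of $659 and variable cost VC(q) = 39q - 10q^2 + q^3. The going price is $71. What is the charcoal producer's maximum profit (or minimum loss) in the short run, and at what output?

Profit = -$275 at q = 8

AVC = 39 - 10q + q^2 has its minimum $14 at q = 5; price $71 clears that bar, so the firm operates.
With MC = 39 - 20q + 3q^2, P = MC on the upward-sloping part at q* = 8.
TR = 71·8 = 568. TC = 659 + 184 = 843. Profit = 568 − 843 = -$275.
By producing, the firm covers all variable cost plus $384 of fixed cost; shutting down would lose the full $659.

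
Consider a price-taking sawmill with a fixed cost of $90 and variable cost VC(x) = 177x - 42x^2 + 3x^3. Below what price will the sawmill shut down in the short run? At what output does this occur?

Short-run supply begins at min AVC. From VC = 177x - 42x^2 + 3x^3, AVC = 177 - 42x + 3x^2.
At the minimum of AVC, MC = AVC. MC = 177 - 84x + 9x^2; setting MC = AVC gives 6x^2 - 42x = 0, so x = 7. min AVC = 30.
For P < $30 the firm produces nothing.

$30 per unit, at x = 7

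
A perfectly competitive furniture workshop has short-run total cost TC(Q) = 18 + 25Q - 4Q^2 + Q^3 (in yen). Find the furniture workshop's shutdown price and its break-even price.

AVC = 25 - 4Q + Q^2; minimized at Q = 2, giving min AVC = ¥21. That is the shutdown price.
ATC = 18/Q + 25 - 4Q + Q^2. Setting dATC/dQ = −18/Q^2 − 4 + 2Q = 0 gives Q = 3 (since 2·3^3 − 4·3^2 = 18).
min ATC = 18/3 + 25 − 4·3 + 3^2 = ¥28. That is the break-even price.
For ¥21 ≤ P < ¥28 the firm produces at a loss; below ¥21 it shuts down.

Shutdown price = ¥21; break-even price = ¥28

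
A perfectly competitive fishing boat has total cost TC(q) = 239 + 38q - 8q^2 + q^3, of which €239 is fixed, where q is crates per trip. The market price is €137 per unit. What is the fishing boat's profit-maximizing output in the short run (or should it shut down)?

From TC, MC = TC'(q) = 38 - 16q + 3q^2 and AVC = VC/q = 38 - 8q + q^2.
AVC hits its minimum where MC = AVC, at q = 4, giving min AVC = 38 - 8·4 + 4^2 = €22.
P = €137 exceeds min AVC = €22, so the firm stays open.
P = MC gives -99 - 16q + 3q^2 = 0, with roots -11/3 and 9. Take the larger (rising MC): q* = 9.
Check: AVC at q = 9 is €47 ≤ P, so revenue covers variable cost.
Profit = P·q − TC = 137·9 − 662 = €571.

Produce at q = 9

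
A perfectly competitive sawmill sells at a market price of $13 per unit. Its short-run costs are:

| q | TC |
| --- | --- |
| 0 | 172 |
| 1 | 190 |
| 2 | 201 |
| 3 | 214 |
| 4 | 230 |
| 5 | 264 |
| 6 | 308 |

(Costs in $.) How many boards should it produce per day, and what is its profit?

Compute π = P·q − TC at each output: q=0: -172; q=1: -177; q=2: -175; q=3: -175; q=4: -178; q=5: -199; q=6: -230.
Profit is highest at q = 0. Equivalently, the lowest AVC in the table is 42/3 ≈ $14 at q = 3, and P = $13 falls below it — price never covers variable cost, so the firm shuts down and loses only its fixed cost.

q = 0 (shut down); profit = -$172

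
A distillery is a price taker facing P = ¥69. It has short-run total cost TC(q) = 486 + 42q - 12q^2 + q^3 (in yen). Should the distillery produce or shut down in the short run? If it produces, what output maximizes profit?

Strip out fixed cost: VC = 42q - 12q^2 + q^3. Then AVC = 42 - 12q + q^2 and MC = 42 - 24q + 3q^2.
The AVC parabola has its vertex at q = 12/2 = 6, where AVC = 42 - 12·6 + 6^2 = ¥6.
Since P = ¥69 ≥ min AVC = ¥6, price covers variable cost and the firm should produce.
P = MC gives -27 - 24q + 3q^2 = 0, with roots -1 and 9. Take the larger (rising MC): q* = 9.
Check: AVC at q = 9 is ¥15 ≤ P, so revenue covers variable cost.
Profit = P·q − TC = 69·9 − 621 = ¥0.

Produce at q = 9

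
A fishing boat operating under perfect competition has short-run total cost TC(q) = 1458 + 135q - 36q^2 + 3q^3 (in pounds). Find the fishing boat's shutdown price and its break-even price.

Shutdown price = min AVC. AVC = 135 - 36q + 3q^2, with vertex at q = 6 and minimum £27.
ATC = 1458/q + 135 - 36q + 3q^2. Setting dATC/dq = −1458/q^2 − 36 + 6q = 0 gives q = 9 (since 6·9^3 − 36·9^2 = 1458).
min ATC = 1458/9 + 135 − 36·9 + 3·9^2 = £216. That is the break-even price.
For £27 ≤ P < £216 the firm produces at a loss; below £27 it shuts down.

Shutdown price = £27; break-even price = £216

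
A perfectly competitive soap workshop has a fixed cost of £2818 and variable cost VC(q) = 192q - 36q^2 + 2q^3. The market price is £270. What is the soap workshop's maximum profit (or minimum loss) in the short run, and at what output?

Profit = -£114 at q = 13

AVC = 192 - 36q + 2q^2 has its minimum £30 at q = 9; price £270 clears that bar, so the firm operates.
With MC = 192 - 72q + 6q^2, P = MC on the upward-sloping part at q* = 13.
TR = 270·13 = 3510. TC = 2818 + 806 = 3624. Profit = 3510 − 3624 = -£114.
By producing, the firm covers all variable cost plus £2704 of fixed cost; shutting down would lose the full £2818.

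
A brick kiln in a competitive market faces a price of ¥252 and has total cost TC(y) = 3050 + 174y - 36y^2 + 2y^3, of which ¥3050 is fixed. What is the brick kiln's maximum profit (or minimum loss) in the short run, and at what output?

AVC = 174 - 36y + 2y^2 has its minimum ¥12 at y = 9; price ¥252 clears that bar, so the firm operates.
MC = 174 - 72y + 6y^2. Setting P = MC and taking the root on the rising branch gives y* = 13.
TR = 252·13 = 3276. TC = 3050 + 572 = 3622. Profit = 3276 − 3622 = -¥346.
Shutting down would mean losing the fixed cost of ¥3050, so operating at a loss of ¥346 is better by ¥2704.

Profit = -¥346 at y = 13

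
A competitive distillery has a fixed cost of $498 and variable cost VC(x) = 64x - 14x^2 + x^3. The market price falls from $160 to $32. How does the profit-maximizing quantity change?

MC = 64 - 28x + 3x^2; the shutdown threshold is min AVC = $15 (at x = 7).
With P = $160 above the shutdown price, P = MC gives x = 12.
At P = $32 ≥ min AVC, set P = MC: x = 8. The firm stays open but cuts output.

Output falls from 12 to 8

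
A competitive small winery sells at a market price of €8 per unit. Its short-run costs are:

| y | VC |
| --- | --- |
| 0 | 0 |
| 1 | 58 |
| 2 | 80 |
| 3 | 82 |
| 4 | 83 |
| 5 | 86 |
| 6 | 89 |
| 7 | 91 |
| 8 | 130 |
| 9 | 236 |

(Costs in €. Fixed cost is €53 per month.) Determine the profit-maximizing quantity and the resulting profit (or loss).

y = 0 (shut down); profit = -€53

Compute π = P·y − TC at each output: y=0: -53; y=1: -103; y=2: -117; y=3: -111; y=4: -104; y=5: -99; y=6: -94; y=7: -88; y=8: -119; y=9: -217.
Profit is highest at y = 0. Equivalently, the lowest AVC in the table is 91/7 ≈ €13 at y = 7, and P = €8 falls below it — price never covers variable cost, so the firm shuts down and loses only its fixed cost.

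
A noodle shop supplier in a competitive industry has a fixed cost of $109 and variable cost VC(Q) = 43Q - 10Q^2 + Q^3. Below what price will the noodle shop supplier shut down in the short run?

The firm shuts down when price falls below the minimum of average variable cost. AVC = VC/Q = 43 - 10Q + Q^2.
At the minimum of AVC, MC = AVC. MC = 43 - 20Q + 3Q^2; setting MC = AVC gives 2Q^2 - 10Q = 0, so Q = 5. min AVC = 18.
The firm shuts down for any P below $18.

$18 per unit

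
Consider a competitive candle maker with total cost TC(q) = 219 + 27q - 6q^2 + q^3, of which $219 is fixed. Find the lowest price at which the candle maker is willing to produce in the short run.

The firm shuts down when price falls below the minimum of average variable cost. AVC = VC/q = 27 - 6q + q^2.
At the minimum of AVC, MC = AVC. MC = 27 - 12q + 3q^2; setting MC = AVC gives 2q^2 - 6q = 0, so q = 3. min AVC = 18.
So the shutdown price is $18.

$18 per unit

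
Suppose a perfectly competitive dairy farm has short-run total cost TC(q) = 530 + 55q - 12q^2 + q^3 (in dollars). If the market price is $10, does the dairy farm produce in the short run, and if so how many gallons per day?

Shut down

From TC, MC = TC'(q) = 55 - 24q + 3q^2 and AVC = VC/q = 55 - 12q + q^2.
The AVC parabola has its vertex at q = 12/2 = 6, where AVC = 55 - 12·6 + 6^2 = $19.
Since P = $10 < min AVC = $19, price fails to cover variable cost at any output.
The firm minimizes its loss by shutting down and losing only its fixed cost of $530.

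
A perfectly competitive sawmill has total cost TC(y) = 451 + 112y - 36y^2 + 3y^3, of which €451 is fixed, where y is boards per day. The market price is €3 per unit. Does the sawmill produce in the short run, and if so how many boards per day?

Shut down

Variable cost is VC = 112y - 36y^2 + 3y^3, so AVC = VC/y = 112 - 36y + 3y^2 and MC = dTC/dy = 112 - 72y + 9y^2.
AVC hits its minimum where MC = AVC, at y = 6, giving min AVC = 112 - 36·6 + 3·6^2 = €4.
P = €3 lies below min AVC = €4; no output level covers variable cost.
The firm minimizes its loss by shutting down and losing only its fixed cost of €451.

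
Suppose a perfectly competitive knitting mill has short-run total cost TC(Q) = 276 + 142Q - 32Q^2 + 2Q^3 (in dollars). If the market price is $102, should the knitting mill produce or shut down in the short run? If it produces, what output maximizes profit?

Produce at Q = 10

Variable cost is VC = 142Q - 32Q^2 + 2Q^3, so AVC = VC/Q = 142 - 32Q + 2Q^2 and MC = dTC/dQ = 142 - 64Q + 6Q^2.
AVC hits its minimum where MC = AVC, at Q = 8, giving min AVC = 142 - 32·8 + 2·8^2 = $14.
Because $102 ≥ $14, revenue can cover variable cost; the firm operates.
Solving P = MC: 40 - 64Q + 6Q^2 = 0 ⇒ Q = 2/3 or 10. On the upward-sloping branch, Q* = 10.
Check: AVC at Q = 10 is $22 ≤ P, so revenue covers variable cost.
Profit = P·Q − TC = 102·10 − 496 = $524.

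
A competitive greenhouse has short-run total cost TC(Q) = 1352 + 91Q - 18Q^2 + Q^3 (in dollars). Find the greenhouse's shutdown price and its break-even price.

Shutdown price = min AVC. AVC = 91 - 18Q + Q^2, with vertex at Q = 9 and minimum $10.
ATC = 1352/Q + 91 - 18Q + Q^2. Setting dATC/dQ = −1352/Q^2 − 18 + 2Q = 0 gives Q = 13 (since 2·13^3 − 18·13^2 = 1352).
min ATC = 1352/13 + 91 − 18·13 + 13^2 = $130. That is the break-even price.
For $10 ≤ P < $130 the firm produces at a loss; below $10 it shuts down.

Shutdown price = $10; break-even price = $130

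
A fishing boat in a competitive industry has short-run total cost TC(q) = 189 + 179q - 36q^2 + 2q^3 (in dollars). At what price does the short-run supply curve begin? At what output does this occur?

Short-run supply begins at min AVC. From VC = 179q - 36q^2 + 2q^3, AVC = 179 - 36q + 2q^2.
dAVC/dq = -36 + 4q = 0 gives q = 9. min AVC = 179 - 36·9 + 2·9^2 = 17.
For P < $17 the firm produces nothing.

$17 per unit, at q = 9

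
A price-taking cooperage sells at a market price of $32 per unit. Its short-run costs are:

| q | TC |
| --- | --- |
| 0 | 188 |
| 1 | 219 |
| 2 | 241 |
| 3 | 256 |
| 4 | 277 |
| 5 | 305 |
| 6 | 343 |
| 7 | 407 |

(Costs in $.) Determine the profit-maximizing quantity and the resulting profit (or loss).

q = 5; profit = -$145

Compute π = P·q − TC at each output: q=0: -188; q=1: -187; q=2: -177; q=3: -160; q=4: -149; q=5: -145; q=6: -151; q=7: -183.
Profit is maximized at q = 5. AVC there is 117/5 = $23.40 ≤ P, so producing beats shutting down (which would give -$188).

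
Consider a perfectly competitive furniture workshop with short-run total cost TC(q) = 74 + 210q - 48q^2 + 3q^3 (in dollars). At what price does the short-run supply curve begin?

$18 per unit

The firm shuts down when price falls below the minimum of average variable cost. AVC = VC/q = 210 - 48q + 3q^2.
dAVC/dq = -48 + 6q = 0 gives q = 8. min AVC = 210 - 48·8 + 3·8^2 = 18.
The firm shuts down for any P below $18.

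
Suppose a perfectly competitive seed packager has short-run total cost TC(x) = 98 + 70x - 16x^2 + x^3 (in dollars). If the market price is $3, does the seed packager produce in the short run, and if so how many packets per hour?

Shut down

Variable cost is VC = 70x - 16x^2 + x^3, so AVC = VC/x = 70 - 16x + x^2 and MC = dTC/dx = 70 - 32x + 3x^2.
The AVC parabola has its vertex at x = 16/2 = 8, where AVC = 70 - 16·8 + 8^2 = $6.
With P < min AVC ($3 < $6), every unit sold adds to the loss.
Shutting down limits the loss to fixed cost, $98.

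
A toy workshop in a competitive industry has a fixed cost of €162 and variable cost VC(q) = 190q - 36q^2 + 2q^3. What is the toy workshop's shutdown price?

€28 per unit

Short-run supply begins at min AVC. From VC = 190q - 36q^2 + 2q^3, AVC = 190 - 36q + 2q^2.
At the minimum of AVC, MC = AVC. MC = 190 - 72q + 6q^2; setting MC = AVC gives 4q^2 - 36q = 0, so q = 9. min AVC = 28.
The firm shuts down for any P below €28.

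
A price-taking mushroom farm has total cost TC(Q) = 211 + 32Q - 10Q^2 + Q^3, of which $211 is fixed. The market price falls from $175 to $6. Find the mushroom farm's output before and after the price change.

MC = 32 - 20Q + 3Q^2; the shutdown threshold is min AVC = $7 (at Q = 5).
With P = $175 above the shutdown price, P = MC gives Q = 11.
At P = $6 < min AVC = $7, price no longer covers variable cost at any output, so the firm shuts down: Q = 0.

Output falls from 11 to 0 (the firm shuts down)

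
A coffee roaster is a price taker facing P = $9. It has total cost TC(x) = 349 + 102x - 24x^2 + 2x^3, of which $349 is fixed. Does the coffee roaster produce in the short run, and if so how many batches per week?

From TC, MC = TC'(x) = 102 - 48x + 6x^2 and AVC = VC/x = 102 - 24x + 2x^2.
The AVC parabola has its vertex at x = 24/4 = 6, where AVC = 102 - 24·6 + 2·6^2 = $30.
P = $9 lies below min AVC = $30; no output level covers variable cost.
Shutting down limits the loss to fixed cost, $349.

Shut down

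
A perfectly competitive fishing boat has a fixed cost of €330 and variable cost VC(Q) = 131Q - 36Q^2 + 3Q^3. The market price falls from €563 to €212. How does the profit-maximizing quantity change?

MC = 131 - 72Q + 9Q^2; the shutdown threshold is min AVC = €23 (at Q = 6).
At P = €563 ≥ min AVC, set P = MC on the rising branch: Q = 12.
At P = €212 ≥ min AVC, set P = MC: Q = 9. The firm stays open but cuts output.

Output falls from 12 to 9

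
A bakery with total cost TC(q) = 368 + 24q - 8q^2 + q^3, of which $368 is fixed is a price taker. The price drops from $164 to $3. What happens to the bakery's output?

AVC = 24 - 8q + q^2, minimized at q = 4 where min AVC = $8. MC = 24 - 16q + 3q^2.
With P = $164 above the shutdown price, P = MC gives q = 10.
At P = $3 < min AVC = $8, price no longer covers variable cost at any output, so the firm shuts down: q = 0.

Output falls from 10 to 0 (the firm shuts down)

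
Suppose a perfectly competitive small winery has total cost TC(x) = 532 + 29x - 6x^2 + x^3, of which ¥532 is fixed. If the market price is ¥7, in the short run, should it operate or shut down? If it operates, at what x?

From TC, MC = TC'(x) = 29 - 12x + 3x^2 and AVC = VC/x = 29 - 6x + x^2.
The AVC parabola has its vertex at x = 6/2 = 3, where AVC = 29 - 6·3 + 3^2 = ¥20.
With P < min AVC (¥7 < ¥20), every unit sold adds to the loss.
Shutting down limits the loss to fixed cost, ¥532.

Shut down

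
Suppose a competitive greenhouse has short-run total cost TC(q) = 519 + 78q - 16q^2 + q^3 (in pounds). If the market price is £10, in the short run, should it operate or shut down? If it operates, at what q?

Variable cost is VC = 78q - 16q^2 + q^3, so AVC = VC/q = 78 - 16q + q^2 and MC = dTC/dq = 78 - 32q + 3q^2.
The AVC parabola has its vertex at q = 16/2 = 8, where AVC = 78 - 16·8 + 8^2 = £14.
Since P = £10 < min AVC = £14, price fails to cover variable cost at any output.
Best response: produce nothing and absorb the £519 fixed cost.

Shut down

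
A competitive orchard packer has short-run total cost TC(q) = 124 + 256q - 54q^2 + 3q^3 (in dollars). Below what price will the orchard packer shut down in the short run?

$13 per unit

The firm shuts down when price falls below the minimum of average variable cost. AVC = VC/q = 256 - 54q + 3q^2.
dAVC/dq = -54 + 6q = 0 gives q = 9. min AVC = 256 - 54·9 + 3·9^2 = 13.
The firm shuts down for any P below $13.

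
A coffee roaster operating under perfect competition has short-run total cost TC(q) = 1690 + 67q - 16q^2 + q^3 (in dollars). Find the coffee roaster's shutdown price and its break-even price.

Shutdown price = min AVC. AVC = 67 - 16q + q^2, with vertex at q = 8 and minimum $3.
ATC = 1690/q + 67 - 16q + q^2. Setting dATC/dq = −1690/q^2 − 16 + 2q = 0 gives q = 13 (since 2·13^3 − 16·13^2 = 1690).
min ATC = 1690/13 + 67 − 16·13 + 13^2 = $158. That is the break-even price.
For $3 ≤ P < $158 the firm produces at a loss; below $3 it shuts down.

Shutdown price = $3; break-even price = $158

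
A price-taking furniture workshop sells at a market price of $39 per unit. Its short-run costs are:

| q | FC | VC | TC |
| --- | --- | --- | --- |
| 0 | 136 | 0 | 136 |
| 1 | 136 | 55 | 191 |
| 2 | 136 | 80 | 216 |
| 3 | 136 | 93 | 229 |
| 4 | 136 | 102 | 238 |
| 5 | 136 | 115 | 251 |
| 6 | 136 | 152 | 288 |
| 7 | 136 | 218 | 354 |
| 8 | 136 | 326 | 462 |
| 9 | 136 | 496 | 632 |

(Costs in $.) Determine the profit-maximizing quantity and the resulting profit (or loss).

q = 6; profit = -$54

Tabulate TR − TC: q=0: -136; q=1: -152; q=2: -138; q=3: -112; q=4: -82; q=5: -56; q=6: -54; q=7: -81; q=8: -150; q=9: -281.
Profit is maximized at q = 6. AVC there is 152/6 = $25.33 ≤ P, so producing beats shutting down (which would give -$136).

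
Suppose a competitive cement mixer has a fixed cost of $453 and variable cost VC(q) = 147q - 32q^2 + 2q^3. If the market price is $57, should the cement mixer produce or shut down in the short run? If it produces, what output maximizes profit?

Produce at q = 9

From TC, MC = TC'(q) = 147 - 64q + 6q^2 and AVC = VC/q = 147 - 32q + 2q^2.
The AVC parabola has its vertex at q = 32/4 = 8, where AVC = 147 - 32·8 + 2·8^2 = $19.
Since P = $57 ≥ min AVC = $19, price covers variable cost and the firm should produce.
P = MC gives 90 - 64q + 6q^2 = 0, with roots 5/3 and 9. Take the larger (rising MC): q* = 9.
Check: AVC at q = 9 is $21 ≤ P, so revenue covers variable cost.
Profit = P·q − TC = 57·9 − 642 = -$129, a loss, but smaller than the $453 fixed cost the firm would lose by shutting down.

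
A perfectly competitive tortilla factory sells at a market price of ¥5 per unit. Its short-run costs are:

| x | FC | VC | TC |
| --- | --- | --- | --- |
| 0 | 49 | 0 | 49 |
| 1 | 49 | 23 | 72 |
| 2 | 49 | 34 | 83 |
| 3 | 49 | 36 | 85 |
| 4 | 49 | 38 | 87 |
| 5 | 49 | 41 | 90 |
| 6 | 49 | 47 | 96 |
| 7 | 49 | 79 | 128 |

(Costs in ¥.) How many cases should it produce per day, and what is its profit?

Compute π = P·x − TC at each output: x=0: -49; x=1: -67; x=2: -73; x=3: -70; x=4: -67; x=5: -65; x=6: -66; x=7: -93.
Profit is highest at x = 0. Equivalently, the lowest AVC in the table is 47/6 ≈ ¥7.83 at x = 6, and P = ¥5 falls below it — price never covers variable cost, so the firm shuts down and loses only its fixed cost.

x = 0 (shut down); profit = -¥49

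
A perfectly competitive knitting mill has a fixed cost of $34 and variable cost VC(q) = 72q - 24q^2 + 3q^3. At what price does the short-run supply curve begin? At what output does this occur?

$24 per unit, at q = 4

Short-run supply begins at min AVC. From VC = 72q - 24q^2 + 3q^3, AVC = 72 - 24q + 3q^2.
dAVC/dq = -24 + 6q = 0 gives q = 4. min AVC = 72 - 24·4 + 3·4^2 = 24.
For P < $24 the firm produces nothing.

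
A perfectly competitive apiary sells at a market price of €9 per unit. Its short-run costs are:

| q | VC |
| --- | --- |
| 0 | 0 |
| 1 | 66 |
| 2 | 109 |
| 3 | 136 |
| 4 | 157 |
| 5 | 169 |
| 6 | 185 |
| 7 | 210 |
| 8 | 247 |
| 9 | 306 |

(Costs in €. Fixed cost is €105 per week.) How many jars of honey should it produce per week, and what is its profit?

Profit at each row (π = 9q − TC): q=0: -105; q=1: -162; q=2: -196; q=3: -214; q=4: -226; q=5: -229; q=6: -236; q=7: -252; q=8: -280; q=9: -330.
Profit is highest at q = 0. Equivalently, the lowest AVC in the table is 210/7 ≈ €30 at q = 7, and P = €9 falls below it — price never covers variable cost, so the firm shuts down and loses only its fixed cost.

q = 0 (shut down); profit = -€105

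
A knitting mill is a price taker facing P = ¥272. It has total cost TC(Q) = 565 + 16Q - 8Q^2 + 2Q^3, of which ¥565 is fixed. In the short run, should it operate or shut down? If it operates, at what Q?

Produce at Q = 8

Strip out fixed cost: VC = 16Q - 8Q^2 + 2Q^3. Then AVC = 16 - 8Q + 2Q^2 and MC = 16 - 16Q + 6Q^2.
The AVC parabola has its vertex at Q = 8/4 = 2, where AVC = 16 - 8·2 + 2·2^2 = ¥8.
Because ¥272 ≥ ¥8, revenue can cover variable cost; the firm operates.
Set P = MC: 272 = 16 - 16Q + 6Q^2 → -256 - 16Q + 6Q^2 = 0. The roots are Q = -16/3 and Q = 8; the profit-maximizing output is on the rising part of MC, so Q* = 8.
Check: AVC at Q = 8 is ¥80 ≤ P, so revenue covers variable cost.
Profit = P·Q − TC = 272·8 − 1205 = ¥971.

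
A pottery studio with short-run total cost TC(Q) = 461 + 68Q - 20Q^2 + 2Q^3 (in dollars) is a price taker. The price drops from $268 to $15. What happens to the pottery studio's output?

AVC = 68 - 20Q + 2Q^2, minimized at Q = 5 where min AVC = $18. MC = 68 - 40Q + 6Q^2.
With P = $268 above the shutdown price, P = MC gives Q = 10.
At P = $15 < min AVC = $18, price no longer covers variable cost at any output, so the firm shuts down: Q = 0.

Output falls from 10 to 0 (the firm shuts down)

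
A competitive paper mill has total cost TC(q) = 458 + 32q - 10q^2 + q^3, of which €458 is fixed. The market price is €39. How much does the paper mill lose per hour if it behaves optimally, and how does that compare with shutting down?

Profit = -€262 at q = 7

AVC = 32 - 10q + q^2; min AVC = €7 at q = 5. Since P = €39 ≥ min AVC, the firm produces.
MC = 32 - 20q + 3q^2. Setting P = MC and taking the root on the rising branch gives q* = 7.
TR = 39·7 = 273. TC = 458 + 77 = 535. Profit = 273 − 535 = -€262.
By producing, the firm covers all variable cost plus €196 of fixed cost; shutting down would lose the full €458.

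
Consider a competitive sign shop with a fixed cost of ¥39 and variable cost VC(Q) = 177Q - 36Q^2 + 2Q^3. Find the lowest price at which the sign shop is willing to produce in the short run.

Short-run supply begins at min AVC. From VC = 177Q - 36Q^2 + 2Q^3, AVC = 177 - 36Q + 2Q^2.
At the minimum of AVC, MC = AVC. MC = 177 - 72Q + 6Q^2; setting MC = AVC gives 4Q^2 - 36Q = 0, so Q = 9. min AVC = 15.
For P < ¥15 the firm produces nothing.

¥15 per unit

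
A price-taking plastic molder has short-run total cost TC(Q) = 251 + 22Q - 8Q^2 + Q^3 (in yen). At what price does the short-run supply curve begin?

¥6 per unit

Short-run supply begins at min AVC. From VC = 22Q - 8Q^2 + Q^3, AVC = 22 - 8Q + Q^2.
dAVC/dQ = -8 + 2Q = 0 gives Q = 4. min AVC = 22 - 8·4 + 4^2 = 6.
The firm shuts down for any P below ¥6.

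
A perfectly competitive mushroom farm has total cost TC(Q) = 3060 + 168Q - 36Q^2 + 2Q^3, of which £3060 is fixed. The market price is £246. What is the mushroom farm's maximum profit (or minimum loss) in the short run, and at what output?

AVC = 168 - 36Q + 2Q^2 has its minimum £6 at Q = 9; price £246 clears that bar, so the firm operates.
With MC = 168 - 72Q + 6Q^2, P = MC on the upward-sloping part at Q* = 13.
TR = 246·13 = 3198. TC = 3060 + 494 = 3554. Profit = 3198 − 3554 = -£356.
By producing, the firm covers all variable cost plus £2704 of fixed cost; shutting down would lose the full £3060.

Profit = -£356 at Q = 13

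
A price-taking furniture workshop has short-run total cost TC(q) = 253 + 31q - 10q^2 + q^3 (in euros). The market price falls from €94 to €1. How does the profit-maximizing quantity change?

Output falls from 9 to 0 (the firm shuts down)

MC = 31 - 20q + 3q^2; the shutdown threshold is min AVC = €6 (at q = 5).
At P = €94 ≥ min AVC, set P = MC on the rising branch: q = 9.
At P = €1 < min AVC = €6, price no longer covers variable cost at any output, so the firm shuts down: q = 0.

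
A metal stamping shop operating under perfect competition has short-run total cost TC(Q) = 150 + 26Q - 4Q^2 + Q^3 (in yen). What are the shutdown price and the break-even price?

AVC = 26 - 4Q + Q^2; minimized at Q = 2, giving min AVC = ¥22. That is the shutdown price.
ATC = 150/Q + 26 - 4Q + Q^2. Setting dATC/dQ = −150/Q^2 − 4 + 2Q = 0 gives Q = 5 (since 2·5^3 − 4·5^2 = 150).
min ATC = 150/5 + 26 − 4·5 + 5^2 = ¥61. That is the break-even price.
Between these two prices the firm operates at a loss; above ¥61 it earns a profit.

Shutdown price = ¥22; break-even price = ¥61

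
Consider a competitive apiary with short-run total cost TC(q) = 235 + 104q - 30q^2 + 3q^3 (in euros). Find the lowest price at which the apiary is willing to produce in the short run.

Short-run supply begins at min AVC. From VC = 104q - 30q^2 + 3q^3, AVC = 104 - 30q + 3q^2.
At the minimum of AVC, MC = AVC. MC = 104 - 60q + 9q^2; setting MC = AVC gives 6q^2 - 30q = 0, so q = 5. min AVC = 29.
The firm shuts down for any P below €29.

€29 per unit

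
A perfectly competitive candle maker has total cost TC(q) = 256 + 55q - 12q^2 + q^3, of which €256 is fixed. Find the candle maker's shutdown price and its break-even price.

AVC = 55 - 12q + q^2; minimized at q = 6, giving min AVC = €19. That is the shutdown price.
ATC = 256/q + 55 - 12q + q^2. Setting dATC/dq = −256/q^2 − 12 + 2q = 0 gives q = 8 (since 2·8^3 − 12·8^2 = 256).
min ATC = 256/8 + 55 − 12·8 + 8^2 = €55. That is the break-even price.
Between these two prices the firm operates at a loss; above €55 it earns a profit.

Shutdown price = €19; break-even price = €55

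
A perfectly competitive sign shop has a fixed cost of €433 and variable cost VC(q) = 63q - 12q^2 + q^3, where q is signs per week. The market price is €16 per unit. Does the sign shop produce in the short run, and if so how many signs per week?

Variable cost is VC = 63q - 12q^2 + q^3, so AVC = VC/q = 63 - 12q + q^2 and MC = dTC/dq = 63 - 24q + 3q^2.
AVC is minimized where dAVC/dq = -12 + 2q = 0, at q = 6; min AVC = 63 - 12·6 + 6^2 = €27.
Since P = €16 < min AVC = €27, price fails to cover variable cost at any output.
Shutting down limits the loss to fixed cost, €433.

Shut down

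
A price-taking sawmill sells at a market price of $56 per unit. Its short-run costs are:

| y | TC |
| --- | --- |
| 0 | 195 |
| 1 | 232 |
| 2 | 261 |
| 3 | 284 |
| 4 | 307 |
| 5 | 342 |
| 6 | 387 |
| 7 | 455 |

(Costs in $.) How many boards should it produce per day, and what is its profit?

Tabulate TR − TC: y=0: -195; y=1: -176; y=2: -149; y=3: -116; y=4: -83; y=5: -62; y=6: -51; y=7: -63.
Profit is maximized at y = 6. AVC there is 192/6 = $32 ≤ P, so producing beats shutting down (which would give -$195).

y = 6; profit = -$51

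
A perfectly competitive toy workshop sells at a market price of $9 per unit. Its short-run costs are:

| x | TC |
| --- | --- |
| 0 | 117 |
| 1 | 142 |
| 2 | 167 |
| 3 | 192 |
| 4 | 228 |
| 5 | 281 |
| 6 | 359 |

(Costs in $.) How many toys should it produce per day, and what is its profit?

x = 0 (shut down); profit = -$117

Profit at each row (π = 9x − TC): x=0: -117; x=1: -133; x=2: -149; x=3: -165; x=4: -192; x=5: -236; x=6: -305.
Profit is highest at x = 0. Equivalently, the lowest AVC in the table is 25/1 ≈ $25 at x = 1, and P = $9 falls below it — price never covers variable cost, so the firm shuts down and loses only its fixed cost.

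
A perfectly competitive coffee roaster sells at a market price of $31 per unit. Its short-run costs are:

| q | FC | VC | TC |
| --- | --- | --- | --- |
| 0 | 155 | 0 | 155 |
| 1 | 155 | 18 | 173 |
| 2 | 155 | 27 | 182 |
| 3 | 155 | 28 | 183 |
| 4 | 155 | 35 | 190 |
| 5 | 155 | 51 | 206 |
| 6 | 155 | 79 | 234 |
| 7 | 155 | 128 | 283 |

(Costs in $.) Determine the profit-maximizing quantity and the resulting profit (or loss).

q = 6; profit = -$48

Compute π = P·q − TC at each output: q=0: -155; q=1: -142; q=2: -120; q=3: -90; q=4: -66; q=5: -51; q=6: -48; q=7: -66.
Profit is maximized at q = 6. AVC there is 79/6 = $13.17 ≤ P, so producing beats shutting down (which would give -$155).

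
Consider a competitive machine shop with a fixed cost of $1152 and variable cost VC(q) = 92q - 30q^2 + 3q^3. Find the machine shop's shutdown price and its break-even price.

Shutdown price = $17; break-even price = $188

AVC = 92 - 30q + 3q^2; minimized at q = 5, giving min AVC = $17. That is the shutdown price.
ATC = 1152/q + 92 - 30q + 3q^2. Setting dATC/dq = −1152/q^2 − 30 + 6q = 0 gives q = 8 (since 6·8^3 − 30·8^2 = 1152).
min ATC = 1152/8 + 92 − 30·8 + 3·8^2 = $188. That is the break-even price.
Between these two prices the firm operates at a loss; above $188 it earns a profit.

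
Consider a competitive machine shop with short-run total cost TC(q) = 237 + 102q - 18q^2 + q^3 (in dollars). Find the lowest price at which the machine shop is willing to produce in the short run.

Short-run supply begins at min AVC. From VC = 102q - 18q^2 + q^3, AVC = 102 - 18q + q^2.
At the minimum of AVC, MC = AVC. MC = 102 - 36q + 3q^2; setting MC = AVC gives 2q^2 - 18q = 0, so q = 9. min AVC = 21.
The firm shuts down for any P below $21.

$21 per unit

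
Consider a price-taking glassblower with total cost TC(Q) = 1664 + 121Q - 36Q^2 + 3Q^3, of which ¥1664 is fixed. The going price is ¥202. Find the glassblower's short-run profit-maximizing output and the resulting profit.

AVC = 121 - 36Q + 3Q^2; min AVC = ¥13 at Q = 6. Since P = ¥202 ≥ min AVC, the firm produces.
With MC = 121 - 72Q + 9Q^2, P = MC on the upward-sloping part at Q* = 9.
TR = 202·9 = 1818. TC = 1664 + 360 = 2024. Profit = 1818 − 2024 = -¥206.
That loss of ¥206 beats the ¥1664 the firm would lose by shutting down; producing recovers ¥1458 of fixed cost.

Profit = -¥206 at Q = 9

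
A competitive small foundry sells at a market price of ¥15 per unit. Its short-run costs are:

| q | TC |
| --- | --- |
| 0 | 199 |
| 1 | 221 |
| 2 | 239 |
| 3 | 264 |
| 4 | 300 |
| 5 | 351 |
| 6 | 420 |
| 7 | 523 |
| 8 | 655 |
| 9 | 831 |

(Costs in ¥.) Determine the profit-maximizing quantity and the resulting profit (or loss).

Compute π = P·q − TC at each output: q=0: -199; q=1: -206; q=2: -209; q=3: -219; q=4: -240; q=5: -276; q=6: -330; q=7: -418; q=8: -535; q=9: -696.
Profit is highest at q = 0. Equivalently, the lowest AVC in the table is 40/2 ≈ ¥20 at q = 2, and P = ¥15 falls below it — price never covers variable cost, so the firm shuts down and loses only its fixed cost.

q = 0 (shut down); profit = -¥199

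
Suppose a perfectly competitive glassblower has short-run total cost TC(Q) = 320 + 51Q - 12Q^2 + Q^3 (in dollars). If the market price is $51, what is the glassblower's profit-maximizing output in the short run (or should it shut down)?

Strip out fixed cost: VC = 51Q - 12Q^2 + Q^3. Then AVC = 51 - 12Q + Q^2 and MC = 51 - 24Q + 3Q^2.
AVC hits its minimum where MC = AVC, at Q = 6, giving min AVC = 51 - 12·6 + 6^2 = $15.
Since P = $51 ≥ min AVC = $15, price covers variable cost and the firm should produce.
Set P = MC: 51 = 51 - 24Q + 3Q^2 → -24Q + 3Q^2 = 0. The roots are Q = 0 and Q = 8; the profit-maximizing output is on the rising part of MC, so Q* = 8.
Check: AVC at Q = 8 is $19 ≤ P, so revenue covers variable cost.
Profit = P·Q − TC = 51·8 − 472 = -$64, a loss, but smaller than the $320 fixed cost the firm would lose by shutting down.

Produce at Q = 8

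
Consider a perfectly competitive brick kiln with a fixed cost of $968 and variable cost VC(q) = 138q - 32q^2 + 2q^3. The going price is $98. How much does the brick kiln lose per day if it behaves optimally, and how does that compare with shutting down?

AVC = 138 - 32q + 2q^2; min AVC = $10 at q = 8. Since P = $98 ≥ min AVC, the firm produces.
With MC = 138 - 64q + 6q^2, P = MC on the upward-sloping part at q* = 10.
TR = 98·10 = 980. TC = 968 + 180 = 1148. Profit = 980 − 1148 = -$168.
That loss of $168 beats the $968 the firm would lose by shutting down; producing recovers $800 of fixed cost.

Profit = -$168 at q = 10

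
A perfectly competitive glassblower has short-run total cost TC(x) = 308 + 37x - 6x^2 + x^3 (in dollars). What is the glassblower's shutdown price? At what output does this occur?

$28 per unit, at x = 3

The firm shuts down when price falls below the minimum of average variable cost. AVC = VC/x = 37 - 6x + x^2.
dAVC/dx = -6 + 2x = 0 gives x = 3. min AVC = 37 - 6·3 + 3^2 = 28.
So the shutdown price is $28.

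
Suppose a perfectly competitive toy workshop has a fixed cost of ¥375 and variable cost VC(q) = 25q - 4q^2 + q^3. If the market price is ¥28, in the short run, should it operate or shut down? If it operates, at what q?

From TC, MC = TC'(q) = 25 - 8q + 3q^2 and AVC = VC/q = 25 - 4q + q^2.
The AVC parabola has its vertex at q = 4/2 = 2, where AVC = 25 - 4·2 + 2^2 = ¥21.
Because ¥28 ≥ ¥21, revenue can cover variable cost; the firm operates.
P = MC gives -3 - 8q + 3q^2 = 0, with roots -1/3 and 3. Take the larger (rising MC): q* = 3.
Check: AVC at q = 3 is ¥22 ≤ P, so revenue covers variable cost.
Profit = P·q − TC = 28·3 − 441 = -¥357, a loss, but smaller than the ¥375 fixed cost the firm would lose by shutting down.

Produce at q = 3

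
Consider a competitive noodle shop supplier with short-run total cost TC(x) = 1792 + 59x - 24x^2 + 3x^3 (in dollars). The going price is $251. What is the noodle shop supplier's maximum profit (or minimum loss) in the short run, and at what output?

AVC = 59 - 24x + 3x^2; min AVC = $11 at x = 4. Since P = $251 ≥ min AVC, the firm produces.
MC = 59 - 48x + 9x^2. Setting P = MC and taking the root on the rising branch gives x* = 8.
TR = 251·8 = 2008. TC = 1792 + 472 = 2264. Profit = 2008 − 2264 = -$256.
That loss of $256 beats the $1792 the firm would lose by shutting down; producing recovers $1536 of fixed cost.

Profit = -$256 at x = 8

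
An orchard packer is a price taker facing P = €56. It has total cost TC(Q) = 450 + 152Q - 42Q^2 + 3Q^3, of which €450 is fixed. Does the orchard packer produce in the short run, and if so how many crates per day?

Strip out fixed cost: VC = 152Q - 42Q^2 + 3Q^3. Then AVC = 152 - 42Q + 3Q^2 and MC = 152 - 84Q + 9Q^2.
AVC is minimized where dAVC/dQ = -42 + 6Q = 0, at Q = 7; min AVC = 152 - 42·7 + 3·7^2 = €5.
Since P = €56 ≥ min AVC = €5, price covers variable cost and the firm should produce.
P = MC gives 96 - 84Q + 9Q^2 = 0, with roots 4/3 and 8. Take the larger (rising MC): Q* = 8.
Check: AVC at Q = 8 is €8 ≤ P, so revenue covers variable cost.
Profit = P·Q − TC = 56·8 − 514 = -€66, a loss, but smaller than the €450 fixed cost the firm would lose by shutting down.

Produce at Q = 8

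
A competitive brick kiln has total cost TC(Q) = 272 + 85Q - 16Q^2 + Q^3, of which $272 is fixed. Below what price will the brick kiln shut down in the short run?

$21 per unit

The firm shuts down when price falls below the minimum of average variable cost. AVC = VC/Q = 85 - 16Q + Q^2.
At the minimum of AVC, MC = AVC. MC = 85 - 32Q + 3Q^2; setting MC = AVC gives 2Q^2 - 16Q = 0, so Q = 8. min AVC = 21.
So the shutdown price is $21.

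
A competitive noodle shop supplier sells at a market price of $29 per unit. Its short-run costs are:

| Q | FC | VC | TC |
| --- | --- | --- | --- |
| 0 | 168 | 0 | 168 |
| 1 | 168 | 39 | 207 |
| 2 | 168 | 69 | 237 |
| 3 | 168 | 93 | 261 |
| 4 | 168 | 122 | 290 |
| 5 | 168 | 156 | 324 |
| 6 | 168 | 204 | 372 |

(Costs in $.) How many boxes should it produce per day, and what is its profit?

Profit at each row (π = 29Q − TC): Q=0: -168; Q=1: -178; Q=2: -179; Q=3: -174; Q=4: -174; Q=5: -179; Q=6: -198.
Profit is highest at Q = 0. Equivalently, the lowest AVC in the table is 122/4 ≈ $30.50 at Q = 4, and P = $29 falls below it — price never covers variable cost, so the firm shuts down and loses only its fixed cost.

Q = 0 (shut down); profit = -$168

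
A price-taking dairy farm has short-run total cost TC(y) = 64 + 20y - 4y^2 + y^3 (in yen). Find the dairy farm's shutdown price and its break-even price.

AVC = 20 - 4y + y^2; minimized at y = 2, giving min AVC = ¥16. That is the shutdown price.
ATC = 64/y + 20 - 4y + y^2. Setting dATC/dy = −64/y^2 − 4 + 2y = 0 gives y = 4 (since 2·4^3 − 4·4^2 = 64).
min ATC = 64/4 + 20 − 4·4 + 4^2 = ¥36. That is the break-even price.
For ¥16 ≤ P < ¥36 the firm produces at a loss; below ¥16 it shuts down.

Shutdown price = ¥16; break-even price = ¥36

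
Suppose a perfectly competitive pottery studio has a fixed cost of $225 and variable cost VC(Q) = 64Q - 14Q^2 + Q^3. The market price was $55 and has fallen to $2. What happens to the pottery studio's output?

Output falls from 9 to 0 (the firm shuts down)

AVC = 64 - 14Q + Q^2, minimized at Q = 7 where min AVC = $15. MC = 64 - 28Q + 3Q^2.
With P = $55 above the shutdown price, P = MC gives Q = 9.
At P = $2 < min AVC = $15, price no longer covers variable cost at any output, so the firm shuts down: Q = 0.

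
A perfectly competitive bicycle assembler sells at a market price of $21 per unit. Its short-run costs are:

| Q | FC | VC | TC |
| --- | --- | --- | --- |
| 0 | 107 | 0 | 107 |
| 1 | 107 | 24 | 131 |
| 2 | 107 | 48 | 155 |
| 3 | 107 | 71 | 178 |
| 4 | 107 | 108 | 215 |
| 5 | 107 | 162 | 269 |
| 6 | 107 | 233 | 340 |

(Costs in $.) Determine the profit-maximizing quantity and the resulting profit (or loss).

Compute π = P·Q − TC at each output: Q=0: -107; Q=1: -110; Q=2: -113; Q=3: -115; Q=4: -131; Q=5: -164; Q=6: -214.
Profit is highest at Q = 0. Equivalently, the lowest AVC in the table is 71/3 ≈ $23.67 at Q = 3, and P = $21 falls below it — price never covers variable cost, so the firm shuts down and loses only its fixed cost.

Q = 0 (shut down); profit = -$107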